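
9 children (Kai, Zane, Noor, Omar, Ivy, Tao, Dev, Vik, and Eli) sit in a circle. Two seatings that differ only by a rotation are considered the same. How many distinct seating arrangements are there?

40320

Around a circle, 9 distinct people have 9!/9 = (8)! = 40320 rotationally distinct seatings.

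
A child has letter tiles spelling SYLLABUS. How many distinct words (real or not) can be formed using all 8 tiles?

SYLLABUS has 8 letters with L appearing twice and S appearing twice.
Dividing 8! = 40320 by 2!·2! = 4 for the repeated letters gives 10080.

10080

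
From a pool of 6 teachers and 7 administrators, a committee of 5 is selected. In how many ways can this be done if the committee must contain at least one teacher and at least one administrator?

1260

With no constraint there are C(13,5) = 1287 possible selections.
Selections missing a whole group: no teachers → C(7,5) = 21; no administrators → C(6,5) = 6.
Both groups omitted at once is impossible, so 1287 − 27 = 1260.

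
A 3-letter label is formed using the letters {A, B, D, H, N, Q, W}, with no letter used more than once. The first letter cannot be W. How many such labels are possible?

The first letter has 7−1 = 6 choices (anything except W).
The remaining 2 letters are filled from the other 6 symbols without repetition: 6 × 5 = 30.
Total: 6 × 30 = 180.

180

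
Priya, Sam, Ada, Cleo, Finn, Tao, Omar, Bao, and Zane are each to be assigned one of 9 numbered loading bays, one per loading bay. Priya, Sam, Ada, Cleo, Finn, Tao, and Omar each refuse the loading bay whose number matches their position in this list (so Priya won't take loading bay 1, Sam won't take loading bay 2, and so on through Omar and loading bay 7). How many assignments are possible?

165016

Let Aᵢ (for 1 ≤ i ≤ 7) be the placements that put person i in their forbidden loading bay. Any j of these fix j positions, leaving (9−j)! ways to fill the rest, and there are C(7,j) ways to pick which j.
By inclusion–exclusion, the number of valid placements is Σ_{j=0}^{7} (−1)^j C(7,j)·(9−j)!.
Computing: 362880 − 282240 + 105840 − 25200 + 4200 − 504 + 42 − 2 = 165016.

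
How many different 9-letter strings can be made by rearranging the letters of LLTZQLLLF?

3024

The 9 letters of LLTZQLLLF have repeats: L appearing 5 times.
So there are 9! / (5!) = 3024 distinguishable arrangements.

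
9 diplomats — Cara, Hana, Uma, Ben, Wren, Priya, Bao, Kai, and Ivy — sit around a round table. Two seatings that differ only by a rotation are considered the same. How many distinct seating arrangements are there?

Seat Cara anywhere (absorbing the rotational symmetry), then permute the other 8: (8)! = 40320.

40320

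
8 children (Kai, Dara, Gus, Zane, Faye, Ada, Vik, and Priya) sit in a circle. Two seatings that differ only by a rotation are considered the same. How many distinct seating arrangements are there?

Fix one person's seat to break rotational symmetry; the remaining 7 people can be arranged in (7)! = 5040 ways.

5040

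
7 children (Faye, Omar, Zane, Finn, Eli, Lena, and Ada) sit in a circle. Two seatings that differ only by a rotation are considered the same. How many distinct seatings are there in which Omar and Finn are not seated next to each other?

All circular seatings of 7 people number (6)! = 720.
Those with Omar next to Finn: fuse the pair into one unit and seat 6 units around a circle — 2·(5)! = 240.
Subtracting, 720 − 240 = 480.

480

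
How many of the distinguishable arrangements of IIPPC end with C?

Fix C in the last position and arrange the remaining 4 letters.
Those 4 letters have I appearing twice and P appearing twice, giving (4)!/(2!·2!) = 6.

6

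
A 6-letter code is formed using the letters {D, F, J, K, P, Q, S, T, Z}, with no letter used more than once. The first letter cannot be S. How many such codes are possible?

The first letter has 9−1 = 8 choices (anything except S).
The remaining 5 letters are filled from the other 8 symbols without repetition: 8 × 7 × 6 × 5 × 4 = 6720.
Total: 8 × 6720 = 53760.

53760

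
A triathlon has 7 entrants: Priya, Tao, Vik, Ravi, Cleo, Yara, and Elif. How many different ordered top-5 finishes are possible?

2520

This is an ordered selection of 5 from 7: P(7,5).
That gives 7 × 6 × 5 × 4 × 3 = 2520.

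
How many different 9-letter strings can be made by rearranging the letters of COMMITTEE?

45360

The 9 letters of COMMITTEE have repeats: E appearing twice, M appearing twice, and T appearing twice.
Dividing 9! = 362880 by 2!·2!·2! = 8 for the repeated letters gives 45360.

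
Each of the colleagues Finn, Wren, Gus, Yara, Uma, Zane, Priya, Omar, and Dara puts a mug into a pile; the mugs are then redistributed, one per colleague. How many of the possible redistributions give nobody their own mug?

This is the derangement count D_9: permutations of 9 items with no fixed point.
By inclusion–exclusion this is Σ_{j=0}^{9} (−1)^j C(9,j)·(9−j)!.
Computing: 362880 − 362880 + 181440 − 60480 + 15120 − 3024 + 504 − 72 + 9 − 1 = 133496.

133496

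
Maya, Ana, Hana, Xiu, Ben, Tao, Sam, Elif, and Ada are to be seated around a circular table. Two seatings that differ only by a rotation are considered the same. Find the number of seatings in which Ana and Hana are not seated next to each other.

All circular seatings of 9 people number (8)! = 40320.
Those with Ana next to Hana: fuse the pair into one unit and seat 8 units around a circle — 2·(7)! = 10080.
Subtracting, 40320 − 10080 = 30240.

30240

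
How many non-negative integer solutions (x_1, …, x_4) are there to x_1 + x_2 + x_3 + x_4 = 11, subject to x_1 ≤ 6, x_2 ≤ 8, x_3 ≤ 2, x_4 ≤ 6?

By stars and bars, unrestricted non-negative solutions to x_1+…+x_4 = 11 number C(11+3,3) = 364.
Subtract solutions that violate a single cap (substitute x_i' = x_i − (cap_i+1)): x_1 ≥ 7 gives C(7,3) = 35; x_2 ≥ 9 gives C(5,3) = 10; x_3 ≥ 3 gives C(11,3) = 165; x_4 ≥ 7 gives C(7,3) = 35. Together 245.
Add back pairs where two caps are both exceeded: 0 + 4 + 0 + 0 + 0 + 4 = 8.
By inclusion–exclusion the count is 364 − 245 + 8 = 127.

127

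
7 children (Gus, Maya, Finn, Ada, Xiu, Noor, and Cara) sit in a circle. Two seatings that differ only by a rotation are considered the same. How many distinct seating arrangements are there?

Fix one person's seat to break rotational symmetry; the remaining 6 people can be arranged in (6)! = 720 ways.

720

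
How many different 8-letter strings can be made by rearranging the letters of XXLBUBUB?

1680

Letter multiplicities in XXLBUBUB: B×3, L×1, U×2, X×2.
Dividing 8! = 40320 by 3!·2!·2! = 24 for the repeated letters gives 1680.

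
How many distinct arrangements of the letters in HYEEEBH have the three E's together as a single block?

60

Treat the 3 copies of E as a single block. The multiset to arrange is then {EEE, B, H, H, Y}, 5 items in all.
That gives (5)!/(2!) = 60 arrangements.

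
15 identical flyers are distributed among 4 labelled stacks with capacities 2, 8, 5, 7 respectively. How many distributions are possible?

Ignoring the caps, the number of non-negative solutions to x_1+…+x_4 = 15 is C(18,3) = 816.
Subtract solutions that violate a single cap (substitute x_i' = x_i − (cap_i+1)): x_1 ≥ 3 gives C(15,3) = 455; x_2 ≥ 9 gives C(9,3) = 84; x_3 ≥ 6 gives C(12,3) = 220; x_4 ≥ 8 gives C(10,3) = 120. Together 879.
Add back pairs where two caps are both exceeded: 20 + 84 + 35 + 1 + 0 + 4 = 144.
By inclusion–exclusion the count is 816 − 879 + 144 = 81.

81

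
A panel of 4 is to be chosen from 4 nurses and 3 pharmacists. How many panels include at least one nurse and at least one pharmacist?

34

Total 4-person selections from all 7: C(7,4) = 35.
Selections missing a whole group: no nurses → C(3,4) = 0; no pharmacists → C(4,4) = 1.
Both groups omitted at once is impossible, so 35 − 1 = 34.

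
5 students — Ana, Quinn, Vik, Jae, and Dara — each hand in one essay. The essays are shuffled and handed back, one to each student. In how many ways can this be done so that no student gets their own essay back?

44

This is the derangement count D_5: permutations of 5 items with no fixed point.
By inclusion–exclusion this is Σ_{j=0}^{5} (−1)^j C(5,j)·(5−j)!.
Computing: 120 − 120 + 60 − 20 + 5 − 1 = 44.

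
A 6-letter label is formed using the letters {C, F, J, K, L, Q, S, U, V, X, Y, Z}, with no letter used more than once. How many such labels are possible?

665280

This is a permutation of 6 out of 12: P(12,6) = 12!/6!.
That product is 12 × 11 × 10 × 9 × 8 × 7 = 665280.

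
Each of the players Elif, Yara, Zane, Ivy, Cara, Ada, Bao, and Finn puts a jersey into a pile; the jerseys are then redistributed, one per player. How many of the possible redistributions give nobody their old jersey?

Let Aᵢ be the assignments in which player i gets their old jersey. We want the size of the complement of A₁∪…∪A_8.
By inclusion–exclusion this is Σ_{j=0}^{8} (−1)^j C(8,j)·(8−j)!.
Computing: 40320 − 40320 + 20160 − 6720 + 1680 − 336 + 56 − 8 + 1 = 14833.

14833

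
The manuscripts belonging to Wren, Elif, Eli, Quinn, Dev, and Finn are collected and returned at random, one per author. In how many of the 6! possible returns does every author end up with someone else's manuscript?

265

Count assignments avoiding every fixed point. For any j of the 6 authors fixed to their own manuscript, the other 6−j can be arranged in (6−j)! ways.
By inclusion–exclusion this is Σ_{j=0}^{6} (−1)^j C(6,j)·(6−j)!.
Computing: 720 − 720 + 360 − 120 + 30 − 6 + 1 = 265.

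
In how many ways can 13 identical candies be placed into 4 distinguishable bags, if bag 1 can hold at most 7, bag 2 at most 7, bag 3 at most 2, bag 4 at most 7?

Without the upper bounds there are C(16,3) = 560 ways to split 13 among 4 bags.
Subtract solutions that violate a single cap (substitute x_i' = x_i − (cap_i+1)): x_1 ≥ 8 gives C(8,3) = 56; x_2 ≥ 8 gives C(8,3) = 56; x_3 ≥ 3 gives C(13,3) = 286; x_4 ≥ 8 gives C(8,3) = 56. Together 454.
Add back pairs where two caps are both exceeded: 0 + 10 + 0 + 10 + 0 + 10 = 30.
By inclusion–exclusion the count is 560 − 454 + 30 = 136.

136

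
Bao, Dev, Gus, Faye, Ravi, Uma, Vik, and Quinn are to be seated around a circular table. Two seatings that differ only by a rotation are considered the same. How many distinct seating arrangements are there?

5040

Fix one person's seat to break rotational symmetry; the remaining 7 people can be arranged in (7)! = 5040 ways.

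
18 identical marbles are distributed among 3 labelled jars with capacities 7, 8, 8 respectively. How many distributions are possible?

Without the upper bounds there are C(20,2) = 190 ways to split 18 among 3 jars.
Subtract solutions that violate a single cap (substitute x_i' = x_i − (cap_i+1)): x_1 ≥ 8 gives C(12,2) = 66; x_2 ≥ 9 gives C(11,2) = 55; x_3 ≥ 9 gives C(11,2) = 55. Together 176.
Add back pairs where two caps are both exceeded: 3 + 3 + 1 = 7.
By inclusion–exclusion the count is 190 − 176 + 7 = 21.

21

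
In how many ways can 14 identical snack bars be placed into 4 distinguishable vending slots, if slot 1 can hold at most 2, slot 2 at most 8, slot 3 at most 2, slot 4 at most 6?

27

Without the upper bounds there are C(17,3) = 680 ways to split 14 among 4 vending slots.
Subtract solutions that violate a single cap (substitute x_i' = x_i − (cap_i+1)): x_1 ≥ 3 gives C(14,3) = 364; x_2 ≥ 9 gives C(8,3) = 56; x_3 ≥ 3 gives C(14,3) = 364; x_4 ≥ 7 gives C(10,3) = 120. Together 904.
Add back pairs where two caps are both exceeded: 10 + 165 + 35 + 10 + 0 + 35 = 255.
Subtract triples: 0 + 0 + 4 + 0 = 4.
By inclusion–exclusion the count is 680 − 904 + 255 − 4 = 27.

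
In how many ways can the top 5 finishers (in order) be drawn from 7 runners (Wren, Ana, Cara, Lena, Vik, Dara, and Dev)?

This is an ordered selection of 5 from 7: P(7,5).
That gives 7 × 6 × 5 × 4 × 3 = 2520.

2520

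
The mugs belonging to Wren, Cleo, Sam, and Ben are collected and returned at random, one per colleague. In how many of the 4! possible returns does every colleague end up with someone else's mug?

9

Count assignments avoiding every fixed point. For any j of the 4 colleagues fixed to their own mug, the other 4−j can be arranged in (4−j)! ways.
By inclusion–exclusion this is Σ_{j=0}^{4} (−1)^j C(4,j)·(4−j)!.
Computing: 24 − 24 + 12 − 4 + 1 = 9.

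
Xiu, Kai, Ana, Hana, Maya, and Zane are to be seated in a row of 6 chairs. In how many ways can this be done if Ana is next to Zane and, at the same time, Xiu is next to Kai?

96

Treat {Ana,Zane} as one block (2 orders) and {Xiu,Kai} as another (2 orders).
That leaves 4 units to arrange: 2 × 2 × 4! = 4 × 24 = 96.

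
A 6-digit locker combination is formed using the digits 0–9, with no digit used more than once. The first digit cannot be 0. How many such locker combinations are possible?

The first digit has 10−1 = 9 choices (anything except 0).
The remaining 5 digits are filled from the other 9 symbols without repetition: 9 × 8 × 7 × 6 × 5 = 15120.
Total: 9 × 15120 = 136080.

136080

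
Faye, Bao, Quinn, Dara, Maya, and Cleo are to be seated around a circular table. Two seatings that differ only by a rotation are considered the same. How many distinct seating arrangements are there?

Fix one person's seat to break rotational symmetry; the remaining 5 people can be arranged in (5)! = 120 ways.

120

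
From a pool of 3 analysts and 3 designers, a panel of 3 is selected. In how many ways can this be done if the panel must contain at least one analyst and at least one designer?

With no constraint there are C(6,3) = 20 possible selections.
Selections missing a whole group: no analysts → C(3,3) = 1; no designers → C(3,3) = 1.
Both groups omitted at once is impossible, so 20 − 2 = 18.

18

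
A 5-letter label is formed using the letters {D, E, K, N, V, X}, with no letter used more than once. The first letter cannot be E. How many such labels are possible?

The first letter has 6−1 = 5 choices (anything except E).
The remaining 4 letters are filled from the other 5 symbols without repetition: 5 × 4 × 3 × 2 = 120.
Total: 5 × 120 = 600.

600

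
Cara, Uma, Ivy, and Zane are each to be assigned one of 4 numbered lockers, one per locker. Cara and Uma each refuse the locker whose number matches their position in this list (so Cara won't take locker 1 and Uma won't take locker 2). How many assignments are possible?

Let Aᵢ (for i ∈ {1, 2}) be the placements that put person i in their forbidden locker. Any j of these fix j positions, leaving (4−j)! ways to fill the rest, and there are C(2,j) ways to pick which j.
By inclusion–exclusion, the number of valid placements is Σ_{j=0}^{2} (−1)^j C(2,j)·(4−j)!.
Computing: 24 − 12 + 2 = 14.

14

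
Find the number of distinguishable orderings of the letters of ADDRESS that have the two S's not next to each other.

Total arrangements of ADDRESS: 7!/(2!·2!) = 1260.
Arrangements with the S's together: treat SS as one letter, giving (6)!/(2!) = 360.
Hence 1260 − 360 = 900.

900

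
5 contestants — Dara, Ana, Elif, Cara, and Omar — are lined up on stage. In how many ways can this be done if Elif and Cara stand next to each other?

Place the 3 others and the Elif-Cara pair as 4 objects in a line; the pair has 2 internal arrangements.
That gives 2 × 4! = 2 × 24 = 48.

48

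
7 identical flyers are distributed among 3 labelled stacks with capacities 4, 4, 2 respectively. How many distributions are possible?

Without the upper bounds there are C(9,2) = 36 ways to split 7 among 3 stacks.
Subtract solutions that violate a single cap (substitute x_i' = x_i − (cap_i+1)): x_1 ≥ 5 gives C(4,2) = 6; x_2 ≥ 5 gives C(4,2) = 6; x_3 ≥ 3 gives C(6,2) = 15. Together 27.
No two caps can be exceeded simultaneously, so the pair terms are all 0.
By inclusion–exclusion the count is 36 − 27 + 0 = 9.

9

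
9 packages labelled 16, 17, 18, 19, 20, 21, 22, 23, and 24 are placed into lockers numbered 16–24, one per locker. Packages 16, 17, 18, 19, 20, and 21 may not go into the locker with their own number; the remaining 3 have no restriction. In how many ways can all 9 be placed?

183822

Let Aᵢ (for 16 ≤ i ≤ 21) be the placements that put package i in its forbidden locker. Any j of these fix j positions, leaving (9−j)! ways to fill the rest, and there are C(6,j) ways to pick which j.
By inclusion–exclusion, the number of valid placements is Σ_{j=0}^{6} (−1)^j C(6,j)·(9−j)!.
Computing: 362880 − 241920 + 75600 − 14400 + 1800 − 144 + 6 = 183822.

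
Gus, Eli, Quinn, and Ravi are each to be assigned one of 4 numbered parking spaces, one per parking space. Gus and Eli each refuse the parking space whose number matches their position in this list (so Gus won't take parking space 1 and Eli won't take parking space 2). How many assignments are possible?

14

Let Aᵢ (for i ∈ {1, 2}) be the placements that put person i in their forbidden parking space. Any j of these fix j positions, leaving (4−j)! ways to fill the rest, and there are C(2,j) ways to pick which j.
By inclusion–exclusion, the number of valid placements is Σ_{j=0}^{2} (−1)^j C(2,j)·(4−j)!.
Computing: 24 − 12 + 2 = 14.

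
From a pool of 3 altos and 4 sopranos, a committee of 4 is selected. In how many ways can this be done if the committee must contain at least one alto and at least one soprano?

Unrestricted: C(7,4) = 35 ways to pick any 4 of the 7.
Selections missing a whole group: no altos → C(4,4) = 1; no sopranos → C(3,4) = 0.
Both groups omitted at once is impossible, so 35 − 1 = 34.

34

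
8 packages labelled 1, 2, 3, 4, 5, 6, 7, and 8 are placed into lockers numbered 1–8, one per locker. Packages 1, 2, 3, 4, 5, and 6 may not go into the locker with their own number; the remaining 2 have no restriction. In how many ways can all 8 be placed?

18806

Let Aᵢ (for 1 ≤ i ≤ 6) be the placements that put package i in its forbidden locker. Any j of these fix j positions, leaving (8−j)! ways to fill the rest, and there are C(6,j) ways to pick which j.
By inclusion–exclusion, the number of valid placements is Σ_{j=0}^{6} (−1)^j C(6,j)·(8−j)!.
Computing: 40320 − 30240 + 10800 − 2400 + 360 − 36 + 2 = 18806.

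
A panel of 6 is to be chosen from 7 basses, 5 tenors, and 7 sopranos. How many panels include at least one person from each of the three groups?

Total 6-person selections from all 19: C(19,6) = 27132.
Subtract selections that omit an entire group: no basses → C(12,6) = 924; no tenors → C(14,6) = 3003; no sopranos → C(12,6) = 924.
Add back selections omitting two groups (i.e. drawn from a single group): C(7,6) + C(5,6) + C(7,6) = 14.
By inclusion–exclusion: 27132 − 4851 + 14 = 22295.

22295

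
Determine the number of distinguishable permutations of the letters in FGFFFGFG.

56

Letter multiplicities in FGFFFGFG: F×5, G×3.
Dividing 8! = 40320 by 5!·3! = 720 for the repeated letters gives 56.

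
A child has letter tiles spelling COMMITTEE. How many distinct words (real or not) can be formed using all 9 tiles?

Letter multiplicities in COMMITTEE: C×1, E×2, I×1, M×2, O×1, T×2.
The number of distinct arrangements is 9!/(2!·2!·2!) = 362880/8 = 45360.

45360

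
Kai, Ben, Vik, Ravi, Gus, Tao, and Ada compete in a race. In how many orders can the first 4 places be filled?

There are 7 choices for 1st place, 6 for 2nd, and so on down to 4 for position 4.
That gives 7 × 6 × 5 × 4 = 840.

840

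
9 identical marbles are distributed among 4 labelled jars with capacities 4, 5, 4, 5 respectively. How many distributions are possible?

By stars and bars, unrestricted non-negative solutions to x_1+…+x_4 = 9 number C(9+3,3) = 220.
Subtract solutions that violate a single cap (substitute x_i' = x_i − (cap_i+1)): x_1 ≥ 5 gives C(7,3) = 35; x_2 ≥ 6 gives C(6,3) = 20; x_3 ≥ 5 gives C(7,3) = 35; x_4 ≥ 6 gives C(6,3) = 20. Together 110.
No two caps can be exceeded simultaneously, so the pair terms are all 0.
By inclusion–exclusion the count is 220 − 110 + 0 = 110.

110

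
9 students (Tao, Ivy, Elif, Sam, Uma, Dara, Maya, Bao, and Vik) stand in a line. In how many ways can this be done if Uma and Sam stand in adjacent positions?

80640

Place the 7 others and the Uma-Sam pair as 8 objects in a line; the pair has 2 internal arrangements.
So the count is 2·(8)! = 80640.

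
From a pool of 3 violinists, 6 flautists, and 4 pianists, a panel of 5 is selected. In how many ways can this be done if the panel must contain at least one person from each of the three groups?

894

Total 5-person selections from all 13: C(13,5) = 1287.
Subtract selections that omit an entire group: no violinists → C(10,5) = 252; no flautists → C(7,5) = 21; no pianists → C(9,5) = 126.
Add back selections omitting two groups (i.e. drawn from a single group): C(3,5) + C(6,5) + C(4,5) = 6.
By inclusion–exclusion: 1287 − 399 + 6 = 894.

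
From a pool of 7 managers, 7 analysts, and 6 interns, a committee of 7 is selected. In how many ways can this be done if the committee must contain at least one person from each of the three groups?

With no constraint there are C(20,7) = 77520 possible selections.
Subtract selections that omit an entire group: no managers → C(13,7) = 1716; no analysts → C(13,7) = 1716; no interns → C(14,7) = 3432.
Add back selections omitting two groups (i.e. drawn from a single group): C(7,7) + C(7,7) + C(6,7) = 2.
By inclusion–exclusion: 77520 − 6864 + 2 = 70658.

70658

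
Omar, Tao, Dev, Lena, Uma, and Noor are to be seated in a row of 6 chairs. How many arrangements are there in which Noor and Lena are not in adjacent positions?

480

There are 6! = 720 arrangements in all. If Noor and Lena are adjacent, merging them into one block gives 2·(5)! = 240 arrangements.
So 720 − 240 = 480 arrangements keep them apart.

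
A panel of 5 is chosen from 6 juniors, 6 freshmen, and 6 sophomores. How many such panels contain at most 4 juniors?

8562

Split by how many juniors are chosen (0 through 4).
Sum: C(6,0)·C(12,5) + C(6,1)·C(12,4) + C(6,2)·C(12,3) + C(6,3)·C(12,2) + C(6,4)·C(12,1) = 792 + 2970 + 3300 + 1320 + 180 = 8562.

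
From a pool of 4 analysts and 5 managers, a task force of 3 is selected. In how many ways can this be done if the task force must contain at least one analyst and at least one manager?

Total 3-person selections from all 9: C(9,3) = 84.
Subtract selections that omit an entire group: no analysts → C(5,3) = 10; no managers → C(4,3) = 4.
Both groups omitted at once is impossible, so 84 − 14 = 70.

70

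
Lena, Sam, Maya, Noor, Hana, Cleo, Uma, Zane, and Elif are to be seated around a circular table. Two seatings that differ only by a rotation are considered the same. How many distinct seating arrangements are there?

Around a circle, 9 distinct people have 9!/9 = (8)! = 40320 rotationally distinct seatings.

40320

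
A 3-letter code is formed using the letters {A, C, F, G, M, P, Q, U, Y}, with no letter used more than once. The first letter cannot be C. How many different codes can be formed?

448

The first letter has 9−1 = 8 choices (anything except C).
The remaining 2 letters are filled from the other 8 symbols without repetition: 8 × 7 = 56.
Total: 8 × 56 = 448.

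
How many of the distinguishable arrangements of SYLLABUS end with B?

1260

With the last slot taken by B, it remains to arrange the other 7 letters (SYLLAUS).
Those 7 letters have L appearing twice and S appearing twice, giving (7)!/(2!·2!) = 1260.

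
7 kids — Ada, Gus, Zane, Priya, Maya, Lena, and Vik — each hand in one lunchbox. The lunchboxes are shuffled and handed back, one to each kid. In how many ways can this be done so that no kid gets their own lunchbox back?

Let Aᵢ be the assignments in which kid i gets their own lunchbox. We want the size of the complement of A₁∪…∪A_7.
By inclusion–exclusion this is Σ_{j=0}^{7} (−1)^j C(7,j)·(7−j)!.
Computing: 5040 − 5040 + 2520 − 840 + 210 − 42 + 7 − 1 = 1854.

1854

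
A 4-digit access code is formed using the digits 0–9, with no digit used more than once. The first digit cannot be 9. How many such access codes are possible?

The first digit has 10−1 = 9 choices (anything except 9).
The remaining 3 digits are filled from the other 9 symbols without repetition: 9 × 8 × 7 = 504.
Total: 9 × 504 = 4536.

4536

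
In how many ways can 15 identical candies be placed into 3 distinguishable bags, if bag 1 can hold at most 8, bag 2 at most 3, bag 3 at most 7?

10

Ignoring the caps, the number of non-negative solutions to x_1+…+x_3 = 15 is C(17,2) = 136.
Subtract solutions that violate a single cap (substitute x_i' = x_i − (cap_i+1)): x_1 ≥ 9 gives C(8,2) = 28; x_2 ≥ 4 gives C(13,2) = 78; x_3 ≥ 8 gives C(9,2) = 36. Together 142.
Add back pairs where two caps are both exceeded: 6 + 0 + 10 = 16.
By inclusion–exclusion the count is 136 − 142 + 16 = 10.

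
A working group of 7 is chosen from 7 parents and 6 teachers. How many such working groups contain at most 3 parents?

Split by how many parents are chosen (0 through 3).
Sum: C(7,0)·C(6,7) + C(7,1)·C(6,6) + C(7,2)·C(6,5) + C(7,3)·C(6,4) = 0 + 7 + 126 + 525 = 658.

658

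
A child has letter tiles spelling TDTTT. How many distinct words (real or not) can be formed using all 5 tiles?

5

The 5 letters of TDTTT have repeats: T appearing 4 times.
The number of distinct arrangements is 5!/(4!) = 120/24 = 5.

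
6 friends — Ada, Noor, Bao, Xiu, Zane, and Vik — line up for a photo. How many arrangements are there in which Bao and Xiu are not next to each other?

There are 6! = 720 arrangements in all. If Bao and Xiu are adjacent, merging them into one block gives 2·(5)! = 240 arrangements.
Complementary counting: 720 − 240 = 480.

480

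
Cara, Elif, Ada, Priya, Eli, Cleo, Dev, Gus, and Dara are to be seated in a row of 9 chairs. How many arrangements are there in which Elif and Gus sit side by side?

80640

Treat {Elif, Gus} as a single unit. There are 8 units to order, and the pair itself can be ordered 2 ways.
That gives 2 × 8! = 2 × 40320 = 80640.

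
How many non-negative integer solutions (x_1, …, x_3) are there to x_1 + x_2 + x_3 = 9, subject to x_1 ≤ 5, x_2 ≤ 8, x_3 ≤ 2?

Ignoring the caps, the number of non-negative solutions to x_1+…+x_3 = 9 is C(11,2) = 55.
Subtract solutions that violate a single cap (substitute x_i' = x_i − (cap_i+1)): x_1 ≥ 6 gives C(5,2) = 10; x_2 ≥ 9 gives C(2,2) = 1; x_3 ≥ 3 gives C(8,2) = 28. Together 39.
Add back pairs where two caps are both exceeded: 0 + 1 + 0 = 1.
By inclusion–exclusion the count is 55 − 39 + 1 = 17.

17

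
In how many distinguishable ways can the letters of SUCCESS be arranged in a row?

Letter multiplicities in SUCCESS: C×2, E×1, S×3, U×1.
The number of distinct arrangements is 7!/(3!·2!) = 5040/12 = 420.

420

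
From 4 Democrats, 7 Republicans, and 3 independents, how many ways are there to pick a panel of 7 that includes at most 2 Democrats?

Split by how many Democrats are chosen (0 through 2).
Sum: C(4,0)·C(10,7) + C(4,1)·C(10,6) + C(4,2)·C(10,5) = 120 + 840 + 1512 = 2472.

2472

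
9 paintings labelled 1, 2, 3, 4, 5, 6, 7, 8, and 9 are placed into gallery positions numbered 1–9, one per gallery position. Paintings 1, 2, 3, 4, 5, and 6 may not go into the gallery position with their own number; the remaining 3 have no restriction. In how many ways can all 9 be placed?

Let Aᵢ (for 1 ≤ i ≤ 6) be the placements that put painting i in its forbidden gallery position. Any j of these fix j positions, leaving (9−j)! ways to fill the rest, and there are C(6,j) ways to pick which j.
By inclusion–exclusion, the number of valid placements is Σ_{j=0}^{6} (−1)^j C(6,j)·(9−j)!.
Computing: 362880 − 241920 + 75600 − 14400 + 1800 − 144 + 6 = 183822.

183822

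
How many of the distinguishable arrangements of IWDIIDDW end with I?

210

Fix I in the last position and arrange the remaining 7 letters.
Those 7 letters have D appearing 3 times, I appearing twice, and W appearing twice, giving (7)!/(3!·2!·2!) = 210.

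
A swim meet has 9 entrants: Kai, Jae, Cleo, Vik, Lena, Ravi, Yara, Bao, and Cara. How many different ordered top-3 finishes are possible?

There are 9 choices for 1st place, 8 for 2nd, and 7 for 3rd.
That gives 9 × 8 × 7 = 504.

504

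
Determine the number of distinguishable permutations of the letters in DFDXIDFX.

1680

DFDXIDFX has 8 letters with D appearing 3 times, F appearing twice, and X appearing twice.
The number of distinct arrangements is 8!/(3!·2!·2!) = 40320/24 = 1680.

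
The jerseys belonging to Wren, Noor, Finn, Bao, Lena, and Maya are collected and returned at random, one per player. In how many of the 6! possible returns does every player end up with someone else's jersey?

265

Count assignments avoiding every fixed point. For any j of the 6 players fixed to their old jersey, the other 6−j can be arranged in (6−j)! ways.
By inclusion–exclusion this is Σ_{j=0}^{6} (−1)^j C(6,j)·(6−j)!.
Computing: 720 − 720 + 360 − 120 + 30 − 6 + 1 = 265.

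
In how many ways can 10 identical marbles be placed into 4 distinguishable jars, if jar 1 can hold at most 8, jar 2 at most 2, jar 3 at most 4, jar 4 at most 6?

Ignoring the caps, the number of non-negative solutions to x_1+…+x_4 = 10 is C(13,3) = 286.
Subtract solutions that violate a single cap (substitute x_i' = x_i − (cap_i+1)): x_1 ≥ 9 gives C(4,3) = 4; x_2 ≥ 3 gives C(10,3) = 120; x_3 ≥ 5 gives C(8,3) = 56; x_4 ≥ 7 gives C(6,3) = 20. Together 200.
Add back pairs where two caps are both exceeded: 0 + 0 + 0 + 10 + 1 + 0 = 11.
By inclusion–exclusion the count is 286 − 200 + 11 = 97.

97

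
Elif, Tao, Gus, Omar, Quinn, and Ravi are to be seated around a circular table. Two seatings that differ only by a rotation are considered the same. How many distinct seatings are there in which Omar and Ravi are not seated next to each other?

72

Without the restriction there are (5)! = 120 seatings.
Those with Omar next to Ravi: fuse the pair into one unit and seat 5 units around a circle — 2·(4)! = 48.
Subtracting, 120 − 48 = 72.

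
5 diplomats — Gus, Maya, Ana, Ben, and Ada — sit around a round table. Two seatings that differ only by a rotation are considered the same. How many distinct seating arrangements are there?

Seat Gus anywhere (absorbing the rotational symmetry), then permute the other 4: (4)! = 24.

24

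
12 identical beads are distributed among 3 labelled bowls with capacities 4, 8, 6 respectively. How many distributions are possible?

25

Ignoring the caps, the number of non-negative solutions to x_1+…+x_3 = 12 is C(14,2) = 91.
Subtract solutions that violate a single cap (substitute x_i' = x_i − (cap_i+1)): x_1 ≥ 5 gives C(9,2) = 36; x_2 ≥ 9 gives C(5,2) = 10; x_3 ≥ 7 gives C(7,2) = 21. Together 67.
Add back pairs where two caps are both exceeded: 0 + 1 + 0 = 1.
By inclusion–exclusion the count is 91 − 67 + 1 = 25.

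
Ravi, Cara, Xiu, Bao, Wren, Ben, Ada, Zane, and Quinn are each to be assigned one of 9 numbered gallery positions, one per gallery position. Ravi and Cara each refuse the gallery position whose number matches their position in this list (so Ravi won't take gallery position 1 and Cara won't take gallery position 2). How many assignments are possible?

Let Aᵢ (for i ∈ {1, 2}) be the placements that put person i in their forbidden gallery position. Any j of these fix j positions, leaving (9−j)! ways to fill the rest, and there are C(2,j) ways to pick which j.
By inclusion–exclusion, the number of valid placements is Σ_{j=0}^{2} (−1)^j C(2,j)·(9−j)!.
Computing: 362880 − 80640 + 5040 = 287280.

287280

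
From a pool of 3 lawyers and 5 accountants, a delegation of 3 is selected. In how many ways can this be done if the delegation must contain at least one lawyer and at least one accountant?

45

With no constraint there are C(8,3) = 56 possible selections.
Selections missing a whole group: no lawyers → C(5,3) = 10; no accountants → C(3,3) = 1.
Both groups omitted at once is impossible, so 56 − 11 = 45.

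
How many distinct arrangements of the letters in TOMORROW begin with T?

Fix T in the first position and arrange the remaining 7 letters.
Those 7 letters have O appearing 3 times and R appearing twice, giving (7)!/(3!·2!) = 420.

420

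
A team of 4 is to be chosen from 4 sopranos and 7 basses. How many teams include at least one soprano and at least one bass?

294

Unrestricted: C(11,4) = 330 ways to pick any 4 of the 11.
Selections missing a whole group: no sopranos → C(7,4) = 35; no basses → C(4,4) = 1.
Both groups omitted at once is impossible, so 330 − 36 = 294.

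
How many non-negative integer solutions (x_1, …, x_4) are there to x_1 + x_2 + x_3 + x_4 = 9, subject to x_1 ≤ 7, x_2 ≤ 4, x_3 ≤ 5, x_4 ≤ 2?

By stars and bars, unrestricted non-negative solutions to x_1+…+x_4 = 9 number C(9+3,3) = 220.
Subtract solutions that violate a single cap (substitute x_i' = x_i − (cap_i+1)): x_1 ≥ 8 gives C(4,3) = 4; x_2 ≥ 5 gives C(7,3) = 35; x_3 ≥ 6 gives C(6,3) = 20; x_4 ≥ 3 gives C(9,3) = 84. Together 143.
Add back pairs where two caps are both exceeded: 0 + 0 + 0 + 0 + 4 + 1 = 5.
By inclusion–exclusion the count is 220 − 143 + 5 = 82.

82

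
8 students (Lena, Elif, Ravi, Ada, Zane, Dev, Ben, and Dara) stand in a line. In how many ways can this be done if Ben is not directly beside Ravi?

There are 8! = 40320 arrangements in all. If Ben and Ravi are adjacent, merging them into one block gives 2·(7)! = 10080 arrangements.
Complementary counting: 40320 − 10080 = 30240.

30240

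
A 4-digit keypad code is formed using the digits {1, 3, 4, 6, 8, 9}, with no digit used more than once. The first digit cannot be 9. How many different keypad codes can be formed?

300

The first digit has 6−1 = 5 choices (anything except 9).
The remaining 3 digits are filled from the other 5 symbols without repetition: 5 × 4 × 3 = 60.
Total: 5 × 60 = 300.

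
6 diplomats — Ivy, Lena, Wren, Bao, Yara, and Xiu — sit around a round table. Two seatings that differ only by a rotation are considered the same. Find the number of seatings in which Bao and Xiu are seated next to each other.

48

Treat {Bao, Xiu} as one unit (2 internal orders) and seat the resulting 5 units around the table: (4)! circular arrangements.
So 2 × (4)! = 2 × 24 = 48.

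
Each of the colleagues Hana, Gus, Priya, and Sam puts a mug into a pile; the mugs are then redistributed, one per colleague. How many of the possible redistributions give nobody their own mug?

9

Let Aᵢ be the assignments in which colleague i gets their own mug. We want the size of the complement of A₁∪…∪A_4.
By inclusion–exclusion this is Σ_{j=0}^{4} (−1)^j C(4,j)·(4−j)!.
Computing: 24 − 24 + 12 − 4 + 1 = 9.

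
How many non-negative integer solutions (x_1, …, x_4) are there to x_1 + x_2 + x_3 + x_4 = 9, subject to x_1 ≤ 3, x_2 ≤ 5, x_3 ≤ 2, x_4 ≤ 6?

61

Without the upper bounds there are C(12,3) = 220 ways to split 9 among 4 variables.
Subtract solutions that violate a single cap (substitute x_i' = x_i − (cap_i+1)): x_1 ≥ 4 gives C(8,3) = 56; x_2 ≥ 6 gives C(6,3) = 20; x_3 ≥ 3 gives C(9,3) = 84; x_4 ≥ 7 gives C(5,3) = 10. Together 170.
Add back pairs where two caps are both exceeded: 0 + 10 + 0 + 1 + 0 + 0 = 11.
By inclusion–exclusion the count is 220 − 170 + 11 = 61.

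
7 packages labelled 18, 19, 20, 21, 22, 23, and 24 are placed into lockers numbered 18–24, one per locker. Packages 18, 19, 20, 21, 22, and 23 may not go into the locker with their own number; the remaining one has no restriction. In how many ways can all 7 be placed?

2119

Let Aᵢ (for 18 ≤ i ≤ 23) be the placements that put package i in its forbidden locker. Any j of these fix j positions, leaving (7−j)! ways to fill the rest, and there are C(6,j) ways to pick which j.
By inclusion–exclusion, the number of valid placements is Σ_{j=0}^{6} (−1)^j C(6,j)·(7−j)!.
Computing: 5040 − 4320 + 1800 − 480 + 90 − 12 + 1 = 2119.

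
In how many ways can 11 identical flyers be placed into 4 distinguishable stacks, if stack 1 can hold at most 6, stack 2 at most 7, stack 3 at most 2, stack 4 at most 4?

85

By stars and bars, unrestricted non-negative solutions to x_1+…+x_4 = 11 number C(11+3,3) = 364.
Subtract solutions that violate a single cap (substitute x_i' = x_i − (cap_i+1)): x_1 ≥ 7 gives C(7,3) = 35; x_2 ≥ 8 gives C(6,3) = 20; x_3 ≥ 3 gives C(11,3) = 165; x_4 ≥ 5 gives C(9,3) = 84. Together 304.
Add back pairs where two caps are both exceeded: 0 + 4 + 0 + 1 + 0 + 20 = 25.
By inclusion–exclusion the count is 364 − 304 + 25 = 85.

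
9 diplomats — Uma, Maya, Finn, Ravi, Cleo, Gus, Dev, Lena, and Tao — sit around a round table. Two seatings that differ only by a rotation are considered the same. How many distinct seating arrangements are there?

Fix one person's seat to break rotational symmetry; the remaining 8 people can be arranged in (8)! = 40320 ways.

40320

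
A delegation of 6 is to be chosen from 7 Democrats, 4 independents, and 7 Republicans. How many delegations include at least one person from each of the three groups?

Unrestricted: C(18,6) = 18564 ways to pick any 6 of the 18.
Selections missing a whole group: no Democrats → C(11,6) = 462; no independents → C(14,6) = 3003; no Republicans → C(11,6) = 462.
Add back selections omitting two groups (i.e. drawn from a single group): C(7,6) + C(4,6) + C(7,6) = 14.
By inclusion–exclusion: 18564 − 3927 + 14 = 14651.

14651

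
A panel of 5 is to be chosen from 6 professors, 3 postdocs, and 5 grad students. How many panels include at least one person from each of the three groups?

1365

Unrestricted: C(14,5) = 2002 ways to pick any 5 of the 14.
Subtract selections that omit an entire group: no professors → C(8,5) = 56; no postdocs → C(11,5) = 462; no grad students → C(9,5) = 126.
Add back selections omitting two groups (i.e. drawn from a single group): C(6,5) + C(3,5) + C(5,5) = 7.
By inclusion–exclusion: 2002 − 644 + 7 = 1365.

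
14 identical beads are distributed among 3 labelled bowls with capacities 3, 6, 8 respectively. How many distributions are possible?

10

By stars and bars, unrestricted non-negative solutions to x_1+…+x_3 = 14 number C(14+2,2) = 120.
Subtract solutions that violate a single cap (substitute x_i' = x_i − (cap_i+1)): x_1 ≥ 4 gives C(12,2) = 66; x_2 ≥ 7 gives C(9,2) = 36; x_3 ≥ 9 gives C(7,2) = 21. Together 123.
Add back pairs where two caps are both exceeded: 10 + 3 + 0 = 13.
By inclusion–exclusion the count is 120 − 123 + 13 = 10.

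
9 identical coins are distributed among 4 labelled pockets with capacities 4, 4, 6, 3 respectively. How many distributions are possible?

Without the upper bounds there are C(12,3) = 220 ways to split 9 among 4 pockets.
Subtract solutions that violate a single cap (substitute x_i' = x_i − (cap_i+1)): x_1 ≥ 5 gives C(7,3) = 35; x_2 ≥ 5 gives C(7,3) = 35; x_3 ≥ 7 gives C(5,3) = 10; x_4 ≥ 4 gives C(8,3) = 56. Together 136.
Add back pairs where two caps are both exceeded: 0 + 0 + 1 + 0 + 1 + 0 = 2.
By inclusion–exclusion the count is 220 − 136 + 2 = 86.

86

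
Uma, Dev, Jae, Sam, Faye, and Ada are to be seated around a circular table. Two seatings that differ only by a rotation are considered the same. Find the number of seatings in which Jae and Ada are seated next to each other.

48

Treat {Jae, Ada} as one unit (2 internal orders) and seat the resulting 5 units around the table: (4)! circular arrangements.
So 2 × (4)! = 2 × 24 = 48.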